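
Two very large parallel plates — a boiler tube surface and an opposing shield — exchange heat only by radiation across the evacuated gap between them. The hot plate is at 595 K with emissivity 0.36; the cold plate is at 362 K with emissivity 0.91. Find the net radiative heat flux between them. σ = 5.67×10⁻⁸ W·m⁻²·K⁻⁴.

q ≈ 2130 W/m²

For two infinite grey parallel plates, q = σ(T₁⁴ − T₂⁴)/(1/ε₁ + 1/ε₂ − 1).
T₁⁴ − T₂⁴ = 1.253×10¹¹ − 1.717×10¹⁰ = 1.082×10¹¹ K⁴.
1/ε₁ + 1/ε₂ − 1 = 2.778 + 1.099 − 1 = 2.877.
q = 5.67×10⁻⁸ × 1.082×10¹¹ / 2.877.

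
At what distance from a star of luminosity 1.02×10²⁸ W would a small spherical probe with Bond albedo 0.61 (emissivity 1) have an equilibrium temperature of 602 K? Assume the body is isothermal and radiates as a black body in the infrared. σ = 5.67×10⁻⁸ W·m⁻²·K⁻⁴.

For an isothermal black-emitting sphere, (1−a)S·πr² = σ·4πr²·T⁴ ⇒ S = 4σT⁴/(1−a).
S = 4·5.67×10⁻⁸·(602)⁴/0.390 = 76380 W/m².
Flux falls as S = L/(4πd²), so d = √(L/(4πS)) = √(1.02×10²⁸/(4π·76380)).

d ≈ 1.03×10¹¹ m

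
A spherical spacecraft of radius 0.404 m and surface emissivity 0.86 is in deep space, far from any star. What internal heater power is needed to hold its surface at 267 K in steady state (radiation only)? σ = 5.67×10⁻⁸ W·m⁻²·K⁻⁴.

P = εσ·4πr²·T⁴.
4πr² = 2.051 m²; T⁴ = 5.082×10⁹ K⁴.
P = 0.86·5.67×10⁻⁸·2.051·5.082×10⁹.

P ≈ 508 W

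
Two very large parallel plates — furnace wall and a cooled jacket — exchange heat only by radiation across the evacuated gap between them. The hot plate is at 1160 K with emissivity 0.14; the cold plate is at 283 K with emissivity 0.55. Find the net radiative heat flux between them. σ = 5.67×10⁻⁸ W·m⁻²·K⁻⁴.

For two infinite grey parallel plates, q = σ(T₁⁴ − T₂⁴)/(1/ε₁ + 1/ε₂ − 1).
T₁⁴ − T₂⁴ = 1.811×10¹² − 6.414×10⁹ = 1.804×10¹² K⁴.
1/ε₁ + 1/ε₂ − 1 = 7.143 + 1.818 − 1 = 7.961.
q = 5.67×10⁻⁸ × 1.804×10¹² / 7.961.

q ≈ 12900 W/m²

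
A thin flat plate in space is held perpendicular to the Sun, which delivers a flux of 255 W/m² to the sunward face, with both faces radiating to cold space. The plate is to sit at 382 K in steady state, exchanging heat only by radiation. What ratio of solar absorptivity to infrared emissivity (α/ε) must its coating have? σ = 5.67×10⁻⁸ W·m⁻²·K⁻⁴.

α/ε ≈ 9.47

Balance: αS·A = εσ·2A·T⁴ ⇒ α/ε = 2σT⁴/S.
α/ε = 2·5.67×10⁻⁸·(382)⁴/255 = 2·5.67×10⁻⁸·2.129×10¹⁰/255.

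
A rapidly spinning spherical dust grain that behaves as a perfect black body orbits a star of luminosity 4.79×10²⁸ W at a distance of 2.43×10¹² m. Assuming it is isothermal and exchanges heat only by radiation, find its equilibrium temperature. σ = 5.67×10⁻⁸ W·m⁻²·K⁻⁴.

First find the stellar flux at distance d: S = L/(4πd²) = 4.79×10²⁸/(4π·(2.43×10¹²)²) = 645.5 W/m².
For an isothermal sphere, absorbed (1−a)S·πr² = emitted σ·4πr²·T⁴, so T⁴ = (1−a)S/(4σ).
T⁴ = 1.00·645.5/(4·5.67×10⁻⁸) = 2.846×10⁹ K⁴.

T ≈ 231 K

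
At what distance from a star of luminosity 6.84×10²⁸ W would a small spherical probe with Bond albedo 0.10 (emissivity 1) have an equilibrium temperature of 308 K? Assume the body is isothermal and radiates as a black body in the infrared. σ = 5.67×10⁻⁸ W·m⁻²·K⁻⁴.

d ≈ 1.55×10¹² m

For an isothermal black-emitting sphere, (1−a)S·πr² = σ·4πr²·T⁴ ⇒ S = 4σT⁴/(1−a).
S = 4·5.67×10⁻⁸·(308)⁴/0.900 = 2268 W/m².
Flux falls as S = L/(4πd²), so d = √(L/(4πS)) = √(6.84×10²⁸/(4π·2268)).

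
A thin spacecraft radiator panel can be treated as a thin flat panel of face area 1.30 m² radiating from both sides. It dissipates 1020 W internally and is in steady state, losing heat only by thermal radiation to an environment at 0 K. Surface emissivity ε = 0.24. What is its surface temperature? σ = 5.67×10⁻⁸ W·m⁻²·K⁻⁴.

Steady state: internal power = radiated power, P = εσA T⁴.
Radiating area A = 2·1.30 = 2.600 m².
T⁴ = P/(εσA) = 1020/(0.24·5.67×10⁻⁸·2.600) = 2.883×10¹⁰ K⁴.
T = (2.883×10¹⁰)^(1/4).

T ≈ 412 K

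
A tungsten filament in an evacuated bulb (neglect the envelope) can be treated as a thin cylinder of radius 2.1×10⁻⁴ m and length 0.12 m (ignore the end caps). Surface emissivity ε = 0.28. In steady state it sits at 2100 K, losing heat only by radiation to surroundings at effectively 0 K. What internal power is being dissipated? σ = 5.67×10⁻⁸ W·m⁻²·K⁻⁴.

P ≈ 48.9 W

Steady state: P = εσA T⁴.
A = 2πrL = 1.583×10⁻⁴ m²; T⁴ = (2100)⁴ = 1.945×10¹³ K⁴.
P = 0.28 × 5.67×10⁻⁸ × 1.583×10⁻⁴ × 1.945×10¹³.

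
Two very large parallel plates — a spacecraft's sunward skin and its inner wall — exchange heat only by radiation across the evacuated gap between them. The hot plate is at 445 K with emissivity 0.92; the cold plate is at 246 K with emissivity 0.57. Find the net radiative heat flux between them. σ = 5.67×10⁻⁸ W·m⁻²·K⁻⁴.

For two infinite grey parallel plates, q = σ(T₁⁴ − T₂⁴)/(1/ε₁ + 1/ε₂ − 1).
T₁⁴ − T₂⁴ = 3.921×10¹⁰ − 3.662×10⁹ = 3.555×10¹⁰ K⁴.
1/ε₁ + 1/ε₂ − 1 = 1.087 + 1.754 − 1 = 1.841.
q = 5.67×10⁻⁸ × 3.555×10¹⁰ / 1.841.

q ≈ 1090 W/m²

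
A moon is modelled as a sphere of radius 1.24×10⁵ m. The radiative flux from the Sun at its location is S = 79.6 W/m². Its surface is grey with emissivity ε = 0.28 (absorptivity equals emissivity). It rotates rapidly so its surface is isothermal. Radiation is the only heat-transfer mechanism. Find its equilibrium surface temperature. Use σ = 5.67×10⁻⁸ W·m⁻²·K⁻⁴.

T ≈ 137 K

At equilibrium, absorbed power = emitted power.
Absorbing cross-section = πr² = 4.831×10¹⁰ m²; emitting surface = 4πr² = 1.932×10¹¹ m² (ratio 4).
εS·A_cross = εσ·A_surf·T⁴  ⇒  T⁴ = S/(4σ)   (ε cancels).
T⁴ = 79.6/(4·5.67×10⁻⁸) = 3.510×10⁸ K⁴.
T = (3.510×10⁸)^(1/4).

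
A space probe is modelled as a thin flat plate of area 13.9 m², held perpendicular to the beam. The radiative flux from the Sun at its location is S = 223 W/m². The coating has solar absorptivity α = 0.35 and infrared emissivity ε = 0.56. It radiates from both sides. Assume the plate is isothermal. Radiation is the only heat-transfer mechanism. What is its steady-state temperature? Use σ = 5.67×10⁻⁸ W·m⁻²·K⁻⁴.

At equilibrium, absorbed power = emitted power.
Absorbing cross-section = A = 13.90 m²; emitting surface = 2A = 27.80 m² (ratio 2).
αS·A_cross = εσ·A_surf·T⁴  ⇒  T⁴ = αS/(ε·2σ).
T⁴ = 0.350·223/(0.56·2·5.67×10⁻⁸) = 1.229×10⁹ K⁴.
T = (1.229×10⁹)^(1/4).

T ≈ 187 K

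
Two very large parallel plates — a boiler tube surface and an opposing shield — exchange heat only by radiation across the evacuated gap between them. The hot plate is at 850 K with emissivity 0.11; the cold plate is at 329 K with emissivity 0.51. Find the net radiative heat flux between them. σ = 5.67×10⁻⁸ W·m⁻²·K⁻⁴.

For two infinite grey parallel plates, q = σ(T₁⁴ − T₂⁴)/(1/ε₁ + 1/ε₂ − 1).
T₁⁴ − T₂⁴ = 5.220×10¹¹ − 1.172×10¹⁰ = 5.103×10¹¹ K⁴.
1/ε₁ + 1/ε₂ − 1 = 9.091 + 1.961 − 1 = 10.05.
q = 5.67×10⁻⁸ × 5.103×10¹¹ / 10.05.

q ≈ 2880 W/m²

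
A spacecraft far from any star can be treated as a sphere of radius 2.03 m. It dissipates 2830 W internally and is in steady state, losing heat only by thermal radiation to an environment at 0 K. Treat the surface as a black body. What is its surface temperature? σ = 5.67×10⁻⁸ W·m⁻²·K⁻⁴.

T ≈ 176 K

Steady state: internal power = radiated power, P = εσA T⁴.
Radiating area A = 4πr² = 51.78 m².
T⁴ = P/(εσA) = 2830/(1.0·5.67×10⁻⁸·51.78) = 9.638×10⁸ K⁴.
T = (9.638×10⁸)^(1/4).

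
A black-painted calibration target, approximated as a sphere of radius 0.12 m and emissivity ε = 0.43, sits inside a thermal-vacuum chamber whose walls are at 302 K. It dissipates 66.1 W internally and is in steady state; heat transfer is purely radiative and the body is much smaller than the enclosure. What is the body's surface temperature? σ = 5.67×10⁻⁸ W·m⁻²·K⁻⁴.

T ≈ 391 K

For a small grey body in a large enclosure, net radiated power = εσA(T⁴ − T_w⁴).
Steady state: P = εσA(T⁴ − T_w⁴) with A = 4πr² = 0.1810 m².
T⁴ = P/(εσA) + T_w⁴ = 66.1/(0.43·5.67×10⁻⁸·0.1810) + (302)⁴
    = 1.498×10¹⁰ + 8.318×10⁹ = 2.330×10¹⁰ K⁴.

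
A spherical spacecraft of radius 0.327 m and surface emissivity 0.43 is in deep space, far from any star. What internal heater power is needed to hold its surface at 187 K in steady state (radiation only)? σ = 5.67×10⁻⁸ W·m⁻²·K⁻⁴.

P = εσ·4πr²·T⁴.
4πr² = 1.344 m²; T⁴ = 1.223×10⁹ K⁴.
P = 0.43·5.67×10⁻⁸·1.344·1.223×10⁹.

P ≈ 40.1 W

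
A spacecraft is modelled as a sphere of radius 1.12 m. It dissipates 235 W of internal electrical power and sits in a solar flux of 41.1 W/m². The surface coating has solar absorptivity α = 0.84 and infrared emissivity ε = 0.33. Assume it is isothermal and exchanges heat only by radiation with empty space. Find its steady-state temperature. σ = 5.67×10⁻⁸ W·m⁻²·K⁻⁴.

T ≈ 188 K

At steady state, absorbed solar power + internal power = radiated power.
Absorbed: α·S·A_cross = 0.84·41.1·3.941 = 136.1 W (cross-section πr²).
Total input = 136.1 + 235 = 371.1 W.
Radiated: εσ·A_surf·T⁴ with A_surf = 4πr² = 15.76 m².
T⁴ = 371.1/(0.33·5.67×10⁻⁸·15.76) = 1.258×10⁹ K⁴.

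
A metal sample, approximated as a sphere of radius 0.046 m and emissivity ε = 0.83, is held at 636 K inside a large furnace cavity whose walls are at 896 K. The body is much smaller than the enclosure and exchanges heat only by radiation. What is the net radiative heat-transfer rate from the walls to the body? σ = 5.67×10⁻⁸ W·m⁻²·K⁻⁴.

For a small grey body in a large enclosure: P_net = εσA(T_body⁴ − T_wall⁴).
A = 4πr² = 0.02659 m²; T_body⁴ − T_wall⁴ = 1.636×10¹¹ − 6.445×10¹¹ = -4.809×10¹¹ K⁴.
|P_net| = 0.83·5.67×10⁻⁸·0.02659·4.809×10¹¹.

P_net ≈ 602 W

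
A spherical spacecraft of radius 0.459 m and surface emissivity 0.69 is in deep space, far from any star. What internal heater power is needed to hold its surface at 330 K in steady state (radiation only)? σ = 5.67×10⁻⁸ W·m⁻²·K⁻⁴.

P = εσ·4πr²·T⁴.
4πr² = 2.647 m²; T⁴ = 1.186×10¹⁰ K⁴.
P = 0.69·5.67×10⁻⁸·2.647·1.186×10¹⁰.

P ≈ 1230 W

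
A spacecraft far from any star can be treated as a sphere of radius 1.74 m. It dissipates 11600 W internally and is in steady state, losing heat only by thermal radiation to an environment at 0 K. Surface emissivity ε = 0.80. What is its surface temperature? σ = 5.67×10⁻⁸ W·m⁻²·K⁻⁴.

Steady state: internal power = radiated power, P = εσA T⁴.
Radiating area A = 4πr² = 38.05 m².
T⁴ = P/(εσA) = 11600/(0.80·5.67×10⁻⁸·38.05) = 6.722×10⁹ K⁴.
T = (6.722×10⁹)^(1/4).

T ≈ 286 K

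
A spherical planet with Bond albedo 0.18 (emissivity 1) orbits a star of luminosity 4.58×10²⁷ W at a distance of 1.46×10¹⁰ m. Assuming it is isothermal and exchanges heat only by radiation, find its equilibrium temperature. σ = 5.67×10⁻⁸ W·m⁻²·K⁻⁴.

First find the stellar flux at distance d: S = L/(4πd²) = 4.58×10²⁷/(4π·(1.46×10¹⁰)²) = 1.710×10⁶ W/m².
For an isothermal sphere, absorbed (1−a)S·πr² = emitted σ·4πr²·T⁴, so T⁴ = (1−a)S/(4σ).
T⁴ = 0.820·1.710×10⁶/(4·5.67×10⁻⁸) = 6.182×10¹² K⁴.

T ≈ 1580 K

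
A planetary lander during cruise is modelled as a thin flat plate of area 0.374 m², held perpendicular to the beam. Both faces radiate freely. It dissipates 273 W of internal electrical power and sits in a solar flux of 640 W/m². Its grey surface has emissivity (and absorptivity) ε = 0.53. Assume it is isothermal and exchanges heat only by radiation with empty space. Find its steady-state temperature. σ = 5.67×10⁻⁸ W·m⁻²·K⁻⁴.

T ≈ 365 K

At steady state, absorbed solar power + internal power = radiated power.
Absorbed: α·S·A_cross = 0.53·640·0.3740 = 126.9 W (cross-section A).
Total input = 126.9 + 273 = 399.9 W.
Radiated: εσ·A_surf·T⁴ with A_surf = 2A = 0.7480 m².
T⁴ = 399.9/(0.53·5.67×10⁻⁸·0.7480) = 1.779×10¹⁰ K⁴.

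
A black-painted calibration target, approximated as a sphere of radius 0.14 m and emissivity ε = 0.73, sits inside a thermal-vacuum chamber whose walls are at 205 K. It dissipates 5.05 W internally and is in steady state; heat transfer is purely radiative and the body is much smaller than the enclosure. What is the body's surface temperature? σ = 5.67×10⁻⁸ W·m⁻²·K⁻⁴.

For a small grey body in a large enclosure, net radiated power = εσA(T⁴ − T_w⁴).
Steady state: P = εσA(T⁴ − T_w⁴) with A = 4πr² = 0.2463 m².
T⁴ = P/(εσA) + T_w⁴ = 5.05/(0.73·5.67×10⁻⁸·0.2463) + (205)⁴
    = 4.954×10⁸ + 1.766×10⁹ = 2.261×10⁹ K⁴.

T ≈ 218 K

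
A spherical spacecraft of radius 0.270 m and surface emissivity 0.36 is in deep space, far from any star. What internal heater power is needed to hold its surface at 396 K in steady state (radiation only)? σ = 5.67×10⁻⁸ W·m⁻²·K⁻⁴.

P ≈ 460 W

P = εσ·4πr²·T⁴.
4πr² = 0.9161 m²; T⁴ = 2.459×10¹⁰ K⁴.
P = 0.36·5.67×10⁻⁸·0.9161·2.459×10¹⁰.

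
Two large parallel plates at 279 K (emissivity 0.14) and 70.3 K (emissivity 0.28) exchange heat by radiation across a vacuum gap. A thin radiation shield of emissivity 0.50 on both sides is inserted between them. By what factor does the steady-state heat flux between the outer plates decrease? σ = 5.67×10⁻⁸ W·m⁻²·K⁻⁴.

Without shield: q₀ = σΔ(T⁴)/(1/ε₁+1/ε₂−1) with denominator 9.714.
With shield the two gaps are in series; the resistances add: (1/ε₁+1/ε_s−1)+(1/ε_s+1/ε₂−1) = 8.143+4.571 = 12.71.
Heat-flux ratio q₀/q = 12.71/9.714.

factor ≈ 1.31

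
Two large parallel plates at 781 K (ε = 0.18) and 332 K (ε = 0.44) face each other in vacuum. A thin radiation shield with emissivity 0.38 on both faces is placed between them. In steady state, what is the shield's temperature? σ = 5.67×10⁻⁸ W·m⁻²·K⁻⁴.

T_s ≈ 610 K

In steady state the net flux on the hot side equals that on the cold side.
σ(T₁⁴−T_s⁴)/D₁ = σ(T_s⁴−T₂⁴)/D₂, with D₁ = 1/ε₁+1/ε_s−1 = 7.187, D₂ = 1/ε_s+1/ε₂−1 = 3.904.
Solve for T_s⁴: T_s⁴ = (D₂·T₁⁴ + D₁·T₂⁴)/(D₁+D₂) = 1.388×10¹¹ K⁴.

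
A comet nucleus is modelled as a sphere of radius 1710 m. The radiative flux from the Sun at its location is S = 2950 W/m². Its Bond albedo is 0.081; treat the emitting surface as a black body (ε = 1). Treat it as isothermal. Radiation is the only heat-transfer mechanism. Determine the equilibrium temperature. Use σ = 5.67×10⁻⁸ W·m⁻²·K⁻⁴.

At equilibrium, absorbed power = emitted power.
Absorbing cross-section = πr² = 9.186×10⁶ m²; emitting surface = 4πr² = 3.675×10⁷ m² (ratio 4).
(1−a)S·A_cross = εσ·A_surf·T⁴  ⇒  T⁴ = (1−a)S/(4σ).
T⁴ = 0.919·2950/(4·5.67×10⁻⁸) = 1.195×10¹⁰ K⁴.
T = (1.195×10¹⁰)^(1/4).

T ≈ 331 K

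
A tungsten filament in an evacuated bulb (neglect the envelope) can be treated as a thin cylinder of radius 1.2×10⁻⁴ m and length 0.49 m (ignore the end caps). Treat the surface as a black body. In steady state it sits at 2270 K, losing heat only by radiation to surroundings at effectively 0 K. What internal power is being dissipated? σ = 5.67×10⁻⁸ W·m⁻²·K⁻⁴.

P ≈ 556 W

Steady state: P = εσA T⁴.
A = 2πrL = 3.695×10⁻⁴ m²; T⁴ = (2270)⁴ = 2.655×10¹³ K⁴.
P = 1.0 × 5.67×10⁻⁸ × 3.695×10⁻⁴ × 2.655×10¹³.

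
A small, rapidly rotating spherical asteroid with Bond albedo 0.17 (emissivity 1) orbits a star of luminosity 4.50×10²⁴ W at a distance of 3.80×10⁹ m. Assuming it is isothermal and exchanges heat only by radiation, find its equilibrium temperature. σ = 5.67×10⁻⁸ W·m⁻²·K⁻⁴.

T ≈ 549 K

First find the stellar flux at distance d: S = L/(4πd²) = 4.50×10²⁴/(4π·(3.80×10⁹)²) = 24800 W/m².
For an isothermal sphere, absorbed (1−a)S·πr² = emitted σ·4πr²·T⁴, so T⁴ = (1−a)S/(4σ).
T⁴ = 0.830·24800/(4·5.67×10⁻⁸) = 9.075×10¹⁰ K⁴.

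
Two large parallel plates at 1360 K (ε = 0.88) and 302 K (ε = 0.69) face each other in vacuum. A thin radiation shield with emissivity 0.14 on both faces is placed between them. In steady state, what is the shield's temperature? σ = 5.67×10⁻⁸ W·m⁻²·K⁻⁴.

T_s ≈ 1150 K

In steady state the net flux on the hot side equals that on the cold side.
σ(T₁⁴−T_s⁴)/D₁ = σ(T_s⁴−T₂⁴)/D₂, with D₁ = 1/ε₁+1/ε_s−1 = 7.279, D₂ = 1/ε_s+1/ε₂−1 = 7.592.
Solve for T_s⁴: T_s⁴ = (D₂·T₁⁴ + D₁·T₂⁴)/(D₁+D₂) = 1.751×10¹² K⁴.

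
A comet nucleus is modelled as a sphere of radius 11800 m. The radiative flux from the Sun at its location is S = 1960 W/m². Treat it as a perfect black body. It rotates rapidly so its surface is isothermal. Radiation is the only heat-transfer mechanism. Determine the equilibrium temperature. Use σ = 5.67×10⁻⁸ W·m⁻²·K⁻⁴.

T ≈ 305 K

At equilibrium, absorbed power = emitted power.
Absorbing cross-section = πr² = 4.374×10⁸ m²; emitting surface = 4πr² = 1.750×10⁹ m² (ratio 4).
S·A_cross = εσ·A_surf·T⁴  ⇒  T⁴ = S/(4σ).
T⁴ = 1.00·1960/(4·5.67×10⁻⁸) = 8.642×10⁹ K⁴.
T = (8.642×10⁹)^(1/4).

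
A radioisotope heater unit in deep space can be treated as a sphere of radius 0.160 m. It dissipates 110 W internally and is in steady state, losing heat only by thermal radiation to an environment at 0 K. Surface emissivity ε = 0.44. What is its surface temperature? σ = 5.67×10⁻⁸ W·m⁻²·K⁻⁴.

T ≈ 342 K

Steady state: internal power = radiated power, P = εσA T⁴.
Radiating area A = 4πr² = 0.3217 m².
T⁴ = P/(εσA) = 110/(0.44·5.67×10⁻⁸·0.3217) = 1.371×10¹⁰ K⁴.
T = (1.371×10¹⁰)^(1/4).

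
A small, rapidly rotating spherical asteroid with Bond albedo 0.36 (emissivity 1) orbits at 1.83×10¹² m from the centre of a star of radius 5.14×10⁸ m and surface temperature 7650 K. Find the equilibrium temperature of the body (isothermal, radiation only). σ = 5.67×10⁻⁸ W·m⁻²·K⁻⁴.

The star's surface emits σT_*⁴; at distance d the flux is S = σT_*⁴(R_*/d)².
S = 5.67×10⁻⁸·(7650)⁴·(5.14×10⁸/1.83×10¹²)² = 15.32 W/m².
For an isothermal sphere T⁴ = (1−a)S/(4σ) = 4.323×10⁷ K⁴.

T ≈ 81.1 K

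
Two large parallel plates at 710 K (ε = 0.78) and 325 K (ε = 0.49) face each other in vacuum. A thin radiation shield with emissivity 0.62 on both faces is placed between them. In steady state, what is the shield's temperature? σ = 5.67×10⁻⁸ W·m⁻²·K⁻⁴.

T_s ≈ 625 K

In steady state the net flux on the hot side equals that on the cold side.
σ(T₁⁴−T_s⁴)/D₁ = σ(T_s⁴−T₂⁴)/D₂, with D₁ = 1/ε₁+1/ε_s−1 = 1.895, D₂ = 1/ε_s+1/ε₂−1 = 2.654.
Solve for T_s⁴: T_s⁴ = (D₂·T₁⁴ + D₁·T₂⁴)/(D₁+D₂) = 1.529×10¹¹ K⁴.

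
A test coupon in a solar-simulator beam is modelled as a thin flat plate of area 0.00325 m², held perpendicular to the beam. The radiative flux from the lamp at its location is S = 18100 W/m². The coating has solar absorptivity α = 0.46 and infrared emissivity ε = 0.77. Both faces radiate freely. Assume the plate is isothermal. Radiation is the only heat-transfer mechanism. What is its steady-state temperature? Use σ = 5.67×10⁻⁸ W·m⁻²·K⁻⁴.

T ≈ 556 K

At equilibrium, absorbed power = emitted power.
Absorbing cross-section = A = 0.003250 m²; emitting surface = 2A = 0.006500 m² (ratio 2).
αS·A_cross = εσ·A_surf·T⁴  ⇒  T⁴ = αS/(ε·2σ).
T⁴ = 0.460·18100/(0.77·2·5.67×10⁻⁸) = 9.535×10¹⁰ K⁴.
T = (9.535×10¹⁰)^(1/4).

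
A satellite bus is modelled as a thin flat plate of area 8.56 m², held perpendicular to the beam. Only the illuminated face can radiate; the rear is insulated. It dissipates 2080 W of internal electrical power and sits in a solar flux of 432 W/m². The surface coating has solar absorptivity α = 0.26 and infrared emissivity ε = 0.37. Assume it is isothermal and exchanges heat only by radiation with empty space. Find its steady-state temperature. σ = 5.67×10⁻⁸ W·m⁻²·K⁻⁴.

At steady state, absorbed solar power + internal power = radiated power.
Absorbed: α·S·A_cross = 0.26·432·8.560 = 961.5 W (cross-section A).
Total input = 961.5 + 2080 = 3041 W.
Radiated: εσ·A_surf·T⁴ with A_surf = A = 8.560 m².
T⁴ = 3041/(0.37·5.67×10⁻⁸·8.560) = 1.694×10¹⁰ K⁴.

T ≈ 361 K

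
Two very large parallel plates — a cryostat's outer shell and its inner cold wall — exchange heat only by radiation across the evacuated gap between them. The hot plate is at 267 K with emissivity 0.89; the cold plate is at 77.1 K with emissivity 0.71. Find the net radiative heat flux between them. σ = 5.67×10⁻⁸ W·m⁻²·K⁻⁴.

q ≈ 187 W/m²

For two infinite grey parallel plates, q = σ(T₁⁴ − T₂⁴)/(1/ε₁ + 1/ε₂ − 1).
T₁⁴ − T₂⁴ = 5.082×10⁹ − 3.534×10⁷ = 5.047×10⁹ K⁴.
1/ε₁ + 1/ε₂ − 1 = 1.124 + 1.408 − 1 = 1.532.
q = 5.67×10⁻⁸ × 5.047×10⁹ / 1.532.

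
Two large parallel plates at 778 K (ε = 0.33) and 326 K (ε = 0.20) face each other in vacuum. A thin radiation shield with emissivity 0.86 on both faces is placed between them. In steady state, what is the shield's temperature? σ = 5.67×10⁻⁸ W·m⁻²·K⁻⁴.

In steady state the net flux on the hot side equals that on the cold side.
σ(T₁⁴−T_s⁴)/D₁ = σ(T_s⁴−T₂⁴)/D₂, with D₁ = 1/ε₁+1/ε_s−1 = 3.193, D₂ = 1/ε_s+1/ε₂−1 = 5.163.
Solve for T_s⁴: T_s⁴ = (D₂·T₁⁴ + D₁·T₂⁴)/(D₁+D₂) = 2.307×10¹¹ K⁴.

T_s ≈ 693 K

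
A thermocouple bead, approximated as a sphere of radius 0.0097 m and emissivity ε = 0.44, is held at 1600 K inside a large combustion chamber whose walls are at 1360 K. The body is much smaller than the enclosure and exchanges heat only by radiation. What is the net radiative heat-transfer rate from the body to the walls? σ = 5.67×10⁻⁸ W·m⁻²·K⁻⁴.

P_net ≈ 92.4 W

For a small grey body in a large enclosure: P_net = εσA(T_body⁴ − T_wall⁴).
A = 4πr² = 0.001182 m²; T_body⁴ − T_wall⁴ = 6.554×10¹² − 3.421×10¹² = 3.133×10¹² K⁴.
|P_net| = 0.44·5.67×10⁻⁸·0.001182·3.133×10¹².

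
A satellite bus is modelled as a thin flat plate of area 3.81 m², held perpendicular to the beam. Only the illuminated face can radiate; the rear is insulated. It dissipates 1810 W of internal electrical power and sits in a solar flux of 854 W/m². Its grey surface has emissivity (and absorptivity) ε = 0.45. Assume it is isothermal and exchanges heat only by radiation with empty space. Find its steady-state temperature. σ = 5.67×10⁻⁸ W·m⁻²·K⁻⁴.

T ≈ 428 K

At steady state, absorbed solar power + internal power = radiated power.
Absorbed: α·S·A_cross = 0.45·854·3.810 = 1464 W (cross-section A).
Total input = 1464 + 1810 = 3274 W.
Radiated: εσ·A_surf·T⁴ with A_surf = A = 3.810 m².
T⁴ = 3274/(0.45·5.67×10⁻⁸·3.810) = 3.368×10¹⁰ K⁴.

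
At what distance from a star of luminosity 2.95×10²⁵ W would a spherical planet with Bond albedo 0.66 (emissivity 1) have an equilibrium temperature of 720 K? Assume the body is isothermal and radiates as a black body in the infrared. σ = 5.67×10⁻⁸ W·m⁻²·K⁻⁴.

d ≈ 3.62×10⁹ m

For an isothermal black-emitting sphere, (1−a)S·πr² = σ·4πr²·T⁴ ⇒ S = 4σT⁴/(1−a).
S = 4·5.67×10⁻⁸·(720)⁴/0.340 = 1.793×10⁵ W/m².
Flux falls as S = L/(4πd²), so d = √(L/(4πS)) = √(2.95×10²⁵/(4π·1.793×10⁵)).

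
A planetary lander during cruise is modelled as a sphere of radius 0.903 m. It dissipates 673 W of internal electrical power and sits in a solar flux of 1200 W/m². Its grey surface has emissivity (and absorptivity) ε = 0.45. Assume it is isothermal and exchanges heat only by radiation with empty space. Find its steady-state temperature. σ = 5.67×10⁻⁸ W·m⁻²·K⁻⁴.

T ≈ 298 K

At steady state, absorbed solar power + internal power = radiated power.
Absorbed: α·S·A_cross = 0.45·1200·2.562 = 1383 W (cross-section πr²).
Total input = 1383 + 673 = 2056 W.
Radiated: εσ·A_surf·T⁴ with A_surf = 4πr² = 10.25 m².
T⁴ = 2056/(0.45·5.67×10⁻⁸·10.25) = 7.865×10⁹ K⁴.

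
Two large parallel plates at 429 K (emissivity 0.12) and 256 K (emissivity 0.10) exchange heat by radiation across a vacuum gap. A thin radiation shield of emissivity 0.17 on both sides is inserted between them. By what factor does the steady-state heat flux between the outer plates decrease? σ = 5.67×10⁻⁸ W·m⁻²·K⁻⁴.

factor ≈ 1.62

Without shield: q₀ = σΔ(T⁴)/(1/ε₁+1/ε₂−1) with denominator 17.33.
With shield the two gaps are in series; the resistances add: (1/ε₁+1/ε_s−1)+(1/ε_s+1/ε₂−1) = 13.22+14.88 = 28.10.
Heat-flux ratio q₀/q = 28.10/17.33.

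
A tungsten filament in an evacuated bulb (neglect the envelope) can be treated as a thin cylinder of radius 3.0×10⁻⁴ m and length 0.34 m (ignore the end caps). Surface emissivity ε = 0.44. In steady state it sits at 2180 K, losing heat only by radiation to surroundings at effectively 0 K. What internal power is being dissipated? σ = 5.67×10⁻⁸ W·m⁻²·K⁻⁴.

Steady state: P = εσA T⁴.
A = 2πrL = 6.409×10⁻⁴ m²; T⁴ = (2180)⁴ = 2.259×10¹³ K⁴.
P = 0.44 × 5.67×10⁻⁸ × 6.409×10⁻⁴ × 2.259×10¹³.

P ≈ 361 W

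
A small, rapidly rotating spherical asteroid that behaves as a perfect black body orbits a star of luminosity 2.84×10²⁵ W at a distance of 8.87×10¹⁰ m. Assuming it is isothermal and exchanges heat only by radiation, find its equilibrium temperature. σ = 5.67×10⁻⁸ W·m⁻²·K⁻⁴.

T ≈ 189 K

First find the stellar flux at distance d: S = L/(4πd²) = 2.84×10²⁵/(4π·(8.87×10¹⁰)²) = 287.3 W/m².
For an isothermal sphere, absorbed (1−a)S·πr² = emitted σ·4πr²·T⁴, so T⁴ = (1−a)S/(4σ).
T⁴ = 1.00·287.3/(4·5.67×10⁻⁸) = 1.267×10⁹ K⁴.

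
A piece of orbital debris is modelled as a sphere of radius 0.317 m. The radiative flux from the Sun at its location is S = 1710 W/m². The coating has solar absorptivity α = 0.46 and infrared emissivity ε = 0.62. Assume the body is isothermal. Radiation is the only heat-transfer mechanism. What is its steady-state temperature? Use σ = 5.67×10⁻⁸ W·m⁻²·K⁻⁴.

At equilibrium, absorbed power = emitted power.
Absorbing cross-section = πr² = 0.3157 m²; emitting surface = 4πr² = 1.263 m² (ratio 4).
αS·A_cross = εσ·A_surf·T⁴  ⇒  T⁴ = αS/(ε·4σ).
T⁴ = 0.460·1710/(0.62·4·5.67×10⁻⁸) = 5.594×10⁹ K⁴.
T = (5.594×10⁹)^(1/4).

T ≈ 273 K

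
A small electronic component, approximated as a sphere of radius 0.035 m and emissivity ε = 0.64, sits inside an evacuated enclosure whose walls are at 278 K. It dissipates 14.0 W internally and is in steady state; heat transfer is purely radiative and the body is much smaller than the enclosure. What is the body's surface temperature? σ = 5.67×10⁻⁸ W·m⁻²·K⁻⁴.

For a small grey body in a large enclosure, net radiated power = εσA(T⁴ − T_w⁴).
Steady state: P = εσA(T⁴ − T_w⁴) with A = 4πr² = 0.01539 m².
T⁴ = P/(εσA) + T_w⁴ = 14.0/(0.64·5.67×10⁻⁸·0.01539) + (278)⁴
    = 2.506×10¹⁰ + 5.973×10⁹ = 3.104×10¹⁰ K⁴.

T ≈ 420 K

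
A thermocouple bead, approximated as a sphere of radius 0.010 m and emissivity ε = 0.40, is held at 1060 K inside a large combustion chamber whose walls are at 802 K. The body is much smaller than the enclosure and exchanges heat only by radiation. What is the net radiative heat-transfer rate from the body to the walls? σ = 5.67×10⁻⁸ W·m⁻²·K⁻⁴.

P_net ≈ 24.2 W

For a small grey body in a large enclosure: P_net = εσA(T_body⁴ − T_wall⁴).
A = 4πr² = 0.001257 m²; T_body⁴ − T_wall⁴ = 1.262×10¹² − 4.137×10¹¹ = 8.488×10¹¹ K⁴.
|P_net| = 0.40·5.67×10⁻⁸·0.001257·8.488×10¹¹.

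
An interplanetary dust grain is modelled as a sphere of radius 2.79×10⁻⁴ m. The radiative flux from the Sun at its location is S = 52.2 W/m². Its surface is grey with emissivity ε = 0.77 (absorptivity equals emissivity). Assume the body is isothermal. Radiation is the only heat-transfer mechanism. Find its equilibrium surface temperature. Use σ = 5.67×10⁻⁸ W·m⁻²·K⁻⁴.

At equilibrium, absorbed power = emitted power.
Absorbing cross-section = πr² = 2.445×10⁻⁷ m²; emitting surface = 4πr² = 9.782×10⁻⁷ m² (ratio 4).
εS·A_cross = εσ·A_surf·T⁴  ⇒  T⁴ = S/(4σ)   (ε cancels).
T⁴ = 52.2/(4·5.67×10⁻⁸) = 2.302×10⁸ K⁴.
T = (2.302×10⁸)^(1/4).

T ≈ 123 K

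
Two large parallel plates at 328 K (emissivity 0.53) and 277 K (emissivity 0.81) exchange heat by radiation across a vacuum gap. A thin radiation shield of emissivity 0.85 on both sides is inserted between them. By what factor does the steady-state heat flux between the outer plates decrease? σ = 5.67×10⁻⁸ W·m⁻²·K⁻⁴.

Without shield: q₀ = σΔ(T⁴)/(1/ε₁+1/ε₂−1) with denominator 2.121.
With shield the two gaps are in series; the resistances add: (1/ε₁+1/ε_s−1)+(1/ε_s+1/ε₂−1) = 2.063+1.411 = 3.474.
Heat-flux ratio q₀/q = 3.474/2.121.

factor ≈ 1.64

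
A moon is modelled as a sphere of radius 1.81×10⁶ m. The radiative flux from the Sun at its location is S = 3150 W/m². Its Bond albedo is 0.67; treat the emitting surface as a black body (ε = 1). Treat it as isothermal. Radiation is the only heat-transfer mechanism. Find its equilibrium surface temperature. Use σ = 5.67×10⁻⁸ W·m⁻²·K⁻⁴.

T ≈ 260 K

At equilibrium, absorbed power = emitted power.
Absorbing cross-section = πr² = 1.029×10¹³ m²; emitting surface = 4πr² = 4.117×10¹³ m² (ratio 4).
(1−a)S·A_cross = εσ·A_surf·T⁴  ⇒  T⁴ = (1−a)S/(4σ).
T⁴ = 0.330·3150/(4·5.67×10⁻⁸) = 4.583×10⁹ K⁴.
T = (4.583×10⁹)^(1/4).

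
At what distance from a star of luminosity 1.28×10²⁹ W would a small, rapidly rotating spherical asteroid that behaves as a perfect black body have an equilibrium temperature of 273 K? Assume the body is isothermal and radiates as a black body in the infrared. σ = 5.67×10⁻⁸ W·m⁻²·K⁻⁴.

For an isothermal black-emitting sphere, (1−a)S·πr² = σ·4πr²·T⁴ ⇒ S = 4σT⁴/(1−a).
S = 4·5.67×10⁻⁸·(273)⁴/1.00 = 1260 W/m².
Flux falls as S = L/(4πd²), so d = √(L/(4πS)) = √(1.28×10²⁹/(4π·1260)).

d ≈ 2.84×10¹² m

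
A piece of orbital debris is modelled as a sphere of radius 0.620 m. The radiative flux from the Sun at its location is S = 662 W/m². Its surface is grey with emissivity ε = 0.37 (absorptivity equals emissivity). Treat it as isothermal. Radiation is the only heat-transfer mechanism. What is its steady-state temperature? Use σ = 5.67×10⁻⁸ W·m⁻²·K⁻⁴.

T ≈ 232 K

At equilibrium, absorbed power = emitted power.
Absorbing cross-section = πr² = 1.208 m²; emitting surface = 4πr² = 4.831 m² (ratio 4).
εS·A_cross = εσ·A_surf·T⁴  ⇒  T⁴ = S/(4σ)   (ε cancels).
T⁴ = 662/(4·5.67×10⁻⁸) = 2.919×10⁹ K⁴.
T = (2.919×10⁹)^(1/4).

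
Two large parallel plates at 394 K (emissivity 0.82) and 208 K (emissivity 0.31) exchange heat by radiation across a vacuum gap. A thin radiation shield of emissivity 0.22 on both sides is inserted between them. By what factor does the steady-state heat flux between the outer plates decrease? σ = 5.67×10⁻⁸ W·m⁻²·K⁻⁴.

factor ≈ 3.35

Without shield: q₀ = σΔ(T⁴)/(1/ε₁+1/ε₂−1) with denominator 3.445.
With shield the two gaps are in series; the resistances add: (1/ε₁+1/ε_s−1)+(1/ε_s+1/ε₂−1) = 4.765+6.771 = 11.54.
Heat-flux ratio q₀/q = 11.54/3.445.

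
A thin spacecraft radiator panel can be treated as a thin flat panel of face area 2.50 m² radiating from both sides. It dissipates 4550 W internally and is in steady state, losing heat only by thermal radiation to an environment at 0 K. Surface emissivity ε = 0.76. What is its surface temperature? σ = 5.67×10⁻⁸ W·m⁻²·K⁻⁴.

T ≈ 381 K

Steady state: internal power = radiated power, P = εσA T⁴.
Radiating area A = 2·2.50 = 5.000 m².
T⁴ = P/(εσA) = 4550/(0.76·5.67×10⁻⁸·5.000) = 2.112×10¹⁰ K⁴.
T = (2.112×10¹⁰)^(1/4).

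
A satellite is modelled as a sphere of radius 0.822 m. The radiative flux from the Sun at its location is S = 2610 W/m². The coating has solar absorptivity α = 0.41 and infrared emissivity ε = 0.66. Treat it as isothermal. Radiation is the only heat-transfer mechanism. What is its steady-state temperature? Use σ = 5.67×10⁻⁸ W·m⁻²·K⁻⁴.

At equilibrium, absorbed power = emitted power.
Absorbing cross-section = πr² = 2.123 m²; emitting surface = 4πr² = 8.491 m² (ratio 4).
αS·A_cross = εσ·A_surf·T⁴  ⇒  T⁴ = αS/(ε·4σ).
T⁴ = 0.410·2610/(0.66·4·5.67×10⁻⁸) = 7.149×10⁹ K⁴.
T = (7.149×10⁹)^(1/4).

T ≈ 291 K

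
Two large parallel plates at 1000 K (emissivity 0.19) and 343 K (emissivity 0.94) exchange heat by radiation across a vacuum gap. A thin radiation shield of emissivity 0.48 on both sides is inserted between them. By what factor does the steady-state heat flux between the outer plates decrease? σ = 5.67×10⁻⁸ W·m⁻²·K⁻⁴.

Without shield: q₀ = σΔ(T⁴)/(1/ε₁+1/ε₂−1) with denominator 5.327.
With shield the two gaps are in series; the resistances add: (1/ε₁+1/ε_s−1)+(1/ε_s+1/ε₂−1) = 6.346+2.147 = 8.494.
Heat-flux ratio q₀/q = 8.494/5.327.

factor ≈ 1.59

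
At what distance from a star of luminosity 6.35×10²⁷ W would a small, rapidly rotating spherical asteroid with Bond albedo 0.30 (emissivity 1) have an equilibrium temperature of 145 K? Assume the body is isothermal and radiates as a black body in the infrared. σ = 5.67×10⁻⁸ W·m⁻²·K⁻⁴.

d ≈ 1.88×10¹² m

For an isothermal black-emitting sphere, (1−a)S·πr² = σ·4πr²·T⁴ ⇒ S = 4σT⁴/(1−a).
S = 4·5.67×10⁻⁸·(145)⁴/0.700 = 143.2 W/m².
Flux falls as S = L/(4πd²), so d = √(L/(4πS)) = √(6.35×10²⁷/(4π·143.2)).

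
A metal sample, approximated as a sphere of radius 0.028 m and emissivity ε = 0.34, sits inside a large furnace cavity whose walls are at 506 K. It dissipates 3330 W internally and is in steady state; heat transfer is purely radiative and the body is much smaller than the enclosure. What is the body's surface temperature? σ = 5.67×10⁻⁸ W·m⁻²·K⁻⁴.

T ≈ 2050 K

For a small grey body in a large enclosure, net radiated power = εσA(T⁴ − T_w⁴).
Steady state: P = εσA(T⁴ − T_w⁴) with A = 4πr² = 0.009852 m².
T⁴ = P/(εσA) + T_w⁴ = 3330/(0.34·5.67×10⁻⁸·0.009852) + (506)⁴
    = 1.753×10¹³ + 6.555×10¹⁰ = 1.760×10¹³ K⁴.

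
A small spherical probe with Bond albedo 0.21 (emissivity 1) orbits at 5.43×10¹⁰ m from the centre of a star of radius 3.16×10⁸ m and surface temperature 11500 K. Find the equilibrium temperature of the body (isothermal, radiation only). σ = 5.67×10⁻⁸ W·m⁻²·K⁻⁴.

T ≈ 585 K

The star's surface emits σT_*⁴; at distance d the flux is S = σT_*⁴(R_*/d)².
S = 5.67×10⁻⁸·(11500)⁴·(3.16×10⁸/5.43×10¹⁰)² = 33590 W/m².
For an isothermal sphere T⁴ = (1−a)S/(4σ) = 1.170×10¹¹ K⁴.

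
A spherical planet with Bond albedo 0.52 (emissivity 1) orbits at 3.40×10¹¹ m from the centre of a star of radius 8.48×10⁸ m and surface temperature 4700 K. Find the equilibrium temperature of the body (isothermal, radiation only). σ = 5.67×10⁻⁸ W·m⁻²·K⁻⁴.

T ≈ 138 K

The star's surface emits σT_*⁴; at distance d the flux is S = σT_*⁴(R_*/d)².
S = 5.67×10⁻⁸·(4700)⁴·(8.48×10⁸/3.40×10¹¹)² = 172.1 W/m².
For an isothermal sphere T⁴ = (1−a)S/(4σ) = 3.643×10⁸ K⁴.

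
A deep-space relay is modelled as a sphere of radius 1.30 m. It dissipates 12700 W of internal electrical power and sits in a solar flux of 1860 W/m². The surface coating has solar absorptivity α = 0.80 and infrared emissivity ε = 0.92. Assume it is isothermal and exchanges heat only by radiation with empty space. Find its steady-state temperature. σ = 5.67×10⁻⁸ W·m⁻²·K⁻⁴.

T ≈ 369 K

At steady state, absorbed solar power + internal power = radiated power.
Absorbed: α·S·A_cross = 0.80·1860·5.309 = 7900 W (cross-section πr²).
Total input = 7900 + 12700 = 20600 W.
Radiated: εσ·A_surf·T⁴ with A_surf = 4πr² = 21.24 m².
T⁴ = 20600/(0.92·5.67×10⁻⁸·21.24) = 1.860×10¹⁰ K⁴.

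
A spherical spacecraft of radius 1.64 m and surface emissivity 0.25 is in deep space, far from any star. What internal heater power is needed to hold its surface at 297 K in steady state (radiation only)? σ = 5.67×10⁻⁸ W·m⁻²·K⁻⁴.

P ≈ 3730 W

P = εσ·4πr²·T⁴.
4πr² = 33.80 m²; T⁴ = 7.781×10⁹ K⁴.
P = 0.25·5.67×10⁻⁸·33.80·7.781×10⁹.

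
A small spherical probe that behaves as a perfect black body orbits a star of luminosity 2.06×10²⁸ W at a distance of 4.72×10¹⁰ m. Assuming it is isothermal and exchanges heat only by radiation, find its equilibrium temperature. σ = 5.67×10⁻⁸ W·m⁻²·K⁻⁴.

First find the stellar flux at distance d: S = L/(4πd²) = 2.06×10²⁸/(4π·(4.72×10¹⁰)²) = 7.358×10⁵ W/m².
For an isothermal sphere, absorbed (1−a)S·πr² = emitted σ·4πr²·T⁴, so T⁴ = (1−a)S/(4σ).
T⁴ = 1.00·7.358×10⁵/(4·5.67×10⁻⁸) = 3.244×10¹² K⁴.

T ≈ 1340 K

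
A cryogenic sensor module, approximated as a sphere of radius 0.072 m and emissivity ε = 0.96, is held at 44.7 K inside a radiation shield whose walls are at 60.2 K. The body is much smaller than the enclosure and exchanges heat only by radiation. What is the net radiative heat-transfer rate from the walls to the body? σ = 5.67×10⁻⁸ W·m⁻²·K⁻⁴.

For a small grey body in a large enclosure: P_net = εσA(T_body⁴ − T_wall⁴).
A = 4πr² = 0.06514 m²; T_body⁴ − T_wall⁴ = 3.992×10⁶ − 1.313×10⁷ = -9.141×10⁶ K⁴.
|P_net| = 0.96·5.67×10⁻⁸·0.06514·9.141×10⁶.

P_net ≈ 0.0324 W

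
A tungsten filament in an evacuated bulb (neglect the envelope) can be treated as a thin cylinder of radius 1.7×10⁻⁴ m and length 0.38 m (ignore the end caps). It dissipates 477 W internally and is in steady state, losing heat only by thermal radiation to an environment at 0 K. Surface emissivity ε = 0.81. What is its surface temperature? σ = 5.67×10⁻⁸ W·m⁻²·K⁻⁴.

T ≈ 2250 K

Steady state: internal power = radiated power, P = εσA T⁴.
Radiating area A = 2πrL = 4.059×10⁻⁴ m².
T⁴ = P/(εσA) = 477/(0.81·5.67×10⁻⁸·4.059×10⁻⁴) = 2.559×10¹³ K⁴.
T = (2.559×10¹³)^(1/4).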